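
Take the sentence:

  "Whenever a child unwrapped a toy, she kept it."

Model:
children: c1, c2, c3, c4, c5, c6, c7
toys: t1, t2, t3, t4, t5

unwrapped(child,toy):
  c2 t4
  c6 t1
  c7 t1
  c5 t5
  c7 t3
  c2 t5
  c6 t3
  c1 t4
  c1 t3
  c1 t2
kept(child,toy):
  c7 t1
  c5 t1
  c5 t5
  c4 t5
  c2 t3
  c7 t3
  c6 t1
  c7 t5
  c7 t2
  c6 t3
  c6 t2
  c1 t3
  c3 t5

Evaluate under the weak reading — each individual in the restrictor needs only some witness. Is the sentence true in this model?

"it" takes "a toy" as antecedent — a donkey pronoun bound across the clause boundary.
Weak reading: every child c with some unwrapped-toy has at least one unwrapped-toy t such that kept(c,t).
Per child: c1:✓  c2:✗  c5:✓  c6:✓  c7:✓
c2 has no witness among its unwrapped-toys.

False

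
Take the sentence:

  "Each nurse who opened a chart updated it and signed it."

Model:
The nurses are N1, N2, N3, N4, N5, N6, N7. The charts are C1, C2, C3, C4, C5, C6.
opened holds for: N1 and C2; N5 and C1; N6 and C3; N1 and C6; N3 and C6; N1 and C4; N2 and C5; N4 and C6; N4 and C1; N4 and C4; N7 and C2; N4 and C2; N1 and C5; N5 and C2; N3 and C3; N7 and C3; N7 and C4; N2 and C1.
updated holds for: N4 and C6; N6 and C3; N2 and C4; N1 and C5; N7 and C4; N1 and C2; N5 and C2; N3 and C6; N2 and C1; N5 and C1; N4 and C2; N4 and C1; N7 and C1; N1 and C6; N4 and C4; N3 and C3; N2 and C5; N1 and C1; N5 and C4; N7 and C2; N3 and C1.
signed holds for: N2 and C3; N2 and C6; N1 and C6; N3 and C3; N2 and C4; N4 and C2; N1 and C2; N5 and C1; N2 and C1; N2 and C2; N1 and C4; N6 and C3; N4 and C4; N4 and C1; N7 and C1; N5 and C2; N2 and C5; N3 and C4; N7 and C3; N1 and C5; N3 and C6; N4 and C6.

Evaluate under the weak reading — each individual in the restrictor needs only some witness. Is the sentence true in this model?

False

"it" takes "a chart" as antecedent — a donkey pronoun bound across the clause boundary.
Weak reading: every nurse n with some opened-chart has at least one opened-chart c such that updated(n,c) ∧ signed(n,c).
Per nurse: N1:✓  N2:✓  N3:✓  N4:✓  N5:✓  N6:✓  N7:✗
N7 has no witness among its opened-charts.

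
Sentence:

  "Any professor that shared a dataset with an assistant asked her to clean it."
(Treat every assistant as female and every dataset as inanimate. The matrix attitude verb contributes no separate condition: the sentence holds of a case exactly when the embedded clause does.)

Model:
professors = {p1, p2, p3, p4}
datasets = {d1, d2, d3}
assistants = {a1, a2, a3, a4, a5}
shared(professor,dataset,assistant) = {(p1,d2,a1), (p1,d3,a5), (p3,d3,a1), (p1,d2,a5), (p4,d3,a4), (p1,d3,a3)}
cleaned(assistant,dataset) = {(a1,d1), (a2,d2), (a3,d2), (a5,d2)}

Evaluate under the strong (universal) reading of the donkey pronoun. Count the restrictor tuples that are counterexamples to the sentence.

"her" takes "an assistant" as antecedent and "it" takes "a dataset"; both are donkey pronouns co-varying with the restrictor.
Strong reading: for every (p,d,a) with shared(p,d,a), cleaned(a,d).
Restrictor triples: (p1,d2,a1)→cleaned(a1,d2) ✗  (p1,d2,a5)→cleaned(a5,d2) ✓  (p1,d3,a3)→cleaned(a3,d3) ✗  (p1,d3,a5)→cleaned(a5,d3) ✗  (p3,d3,a1)→cleaned(a1,d3) ✗  (p4,d3,a4)→cleaned(a4,d3) ✗
Counterexamples (restrictor triples failing the scope): 5.

5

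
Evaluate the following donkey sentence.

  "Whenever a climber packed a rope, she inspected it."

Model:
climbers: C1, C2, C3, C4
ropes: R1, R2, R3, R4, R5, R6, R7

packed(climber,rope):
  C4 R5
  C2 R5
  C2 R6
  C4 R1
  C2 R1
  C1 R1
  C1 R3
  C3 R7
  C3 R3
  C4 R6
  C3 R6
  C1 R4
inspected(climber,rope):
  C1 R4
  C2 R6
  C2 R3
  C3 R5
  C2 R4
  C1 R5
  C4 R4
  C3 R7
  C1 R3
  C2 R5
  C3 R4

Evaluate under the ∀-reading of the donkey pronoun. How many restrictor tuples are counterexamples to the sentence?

7

"it" takes "a rope" as antecedent — a donkey pronoun bound across the clause boundary.
Strong reading: for every (c,r) with packed(c,r), inspected(c,r).
Restrictor pairs: (C1,R1) ✗  (C1,R3) ✓  (C1,R4) ✓  (C2,R1) ✗  (C2,R5) ✓  (C2,R6) ✓  (C3,R3) ✗  (C3,R6) ✗  (C3,R7) ✓  (C4,R1) ✗  (C4,R5) ✗  (C4,R6) ✗
Counterexamples (restrictor pairs failing the scope): 7.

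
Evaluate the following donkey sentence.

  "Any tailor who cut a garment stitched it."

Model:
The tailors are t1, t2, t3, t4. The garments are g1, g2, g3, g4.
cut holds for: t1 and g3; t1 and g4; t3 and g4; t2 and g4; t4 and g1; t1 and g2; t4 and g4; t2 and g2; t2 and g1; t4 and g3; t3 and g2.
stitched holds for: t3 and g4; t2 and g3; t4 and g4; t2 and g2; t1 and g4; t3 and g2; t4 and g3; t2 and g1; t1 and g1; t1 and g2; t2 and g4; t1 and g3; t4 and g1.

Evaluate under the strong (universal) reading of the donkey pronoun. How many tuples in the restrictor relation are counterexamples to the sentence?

"it" takes "a garment" as antecedent — a donkey pronoun bound across the clause boundary.
Strong reading: for every (t,g) with cut(t,g), stitched(t,g).
Restrictor pairs: (t1,g2) ✓  (t1,g3) ✓  (t1,g4) ✓  (t2,g1) ✓  (t2,g2) ✓  (t2,g4) ✓  (t3,g2) ✓  (t3,g4) ✓  (t4,g1) ✓  (t4,g3) ✓  (t4,g4) ✓
Counterexamples (restrictor pairs failing the scope): 0.

0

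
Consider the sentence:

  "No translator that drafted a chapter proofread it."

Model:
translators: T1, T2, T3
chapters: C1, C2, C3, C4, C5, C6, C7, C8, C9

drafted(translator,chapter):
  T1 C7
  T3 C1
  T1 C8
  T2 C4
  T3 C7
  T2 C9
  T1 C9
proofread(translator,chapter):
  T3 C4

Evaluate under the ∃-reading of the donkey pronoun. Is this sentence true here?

"it" takes "a chapter" as antecedent — a donkey pronoun bound across the clause boundary.
Truth condition: for no (t,c) with drafted(t,c) does proofread(t,c) hold.
Restrictor pairs — does the scope hold? (T1,C7):fails  (T1,C8):fails  (T1,C9):fails  (T2,C4):fails  (T2,C9):fails  (T3,C1):fails  (T3,C7):fails
Scope holds for no restrictor pair, so the sentence is true.

True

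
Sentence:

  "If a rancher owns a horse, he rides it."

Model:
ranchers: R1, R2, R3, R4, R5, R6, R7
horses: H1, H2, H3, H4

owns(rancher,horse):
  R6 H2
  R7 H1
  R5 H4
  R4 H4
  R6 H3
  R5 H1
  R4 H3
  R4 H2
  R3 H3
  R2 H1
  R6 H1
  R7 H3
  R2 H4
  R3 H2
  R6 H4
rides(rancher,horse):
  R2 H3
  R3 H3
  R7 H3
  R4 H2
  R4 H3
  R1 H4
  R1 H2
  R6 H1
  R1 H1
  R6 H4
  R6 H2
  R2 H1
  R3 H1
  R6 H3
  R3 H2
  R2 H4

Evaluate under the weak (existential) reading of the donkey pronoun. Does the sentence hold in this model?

"it" takes "a horse" as antecedent — a donkey pronoun bound across the clause boundary.
Weak reading: every rancher r with some owns-horse has at least one owns-horse h such that rides(r,h).
Per rancher: R2:✓  R3:✓  R4:✓  R5:✗  R6:✓  R7:✓
R5 has no witness among its owns-horses.

False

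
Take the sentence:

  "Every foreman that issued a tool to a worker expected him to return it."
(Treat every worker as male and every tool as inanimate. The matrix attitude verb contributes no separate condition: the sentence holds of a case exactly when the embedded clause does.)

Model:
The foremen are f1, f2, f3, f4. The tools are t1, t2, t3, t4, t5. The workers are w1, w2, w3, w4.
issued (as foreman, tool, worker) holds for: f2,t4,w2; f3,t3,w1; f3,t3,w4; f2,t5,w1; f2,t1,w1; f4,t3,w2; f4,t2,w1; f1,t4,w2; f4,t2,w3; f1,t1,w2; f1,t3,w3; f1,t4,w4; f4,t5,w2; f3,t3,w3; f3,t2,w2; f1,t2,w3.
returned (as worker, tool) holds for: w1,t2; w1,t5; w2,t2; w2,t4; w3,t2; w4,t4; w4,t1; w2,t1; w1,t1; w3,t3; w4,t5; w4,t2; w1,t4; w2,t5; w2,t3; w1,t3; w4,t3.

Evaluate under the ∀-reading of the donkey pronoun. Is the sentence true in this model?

"him" takes "a worker" as antecedent and "it" takes "a tool"; both are donkey pronouns co-varying with the restrictor.
Strong reading: for every (f,t,w) with issued(f,t,w), returned(w,t).
Restrictor triples: (f1,t1,w2)→returned(w2,t1) ✓  (f1,t2,w3)→returned(w3,t2) ✓  (f1,t3,w3)→returned(w3,t3) ✓  (f1,t4,w2)→returned(w2,t4) ✓  (f1,t4,w4)→returned(w4,t4) ✓  (f2,t1,w1)→returned(w1,t1) ✓  (f2,t4,w2)→returned(w2,t4) ✓  (f2,t5,w1)→returned(w1,t5) ✓  (f3,t2,w2)→returned(w2,t2) ✓  (f3,t3,w1)→returned(w1,t3) ✓  (f3,t3,w3)→returned(w3,t3) ✓  (f3,t3,w4)→returned(w4,t3) ✓  (f4,t2,w1)→returned(w1,t2) ✓  (f4,t2,w3)→returned(w3,t2) ✓  (f4,t3,w2)→returned(w2,t3) ✓  (f4,t5,w2)→returned(w2,t5) ✓
Every restrictor triple satisfies the scope.

True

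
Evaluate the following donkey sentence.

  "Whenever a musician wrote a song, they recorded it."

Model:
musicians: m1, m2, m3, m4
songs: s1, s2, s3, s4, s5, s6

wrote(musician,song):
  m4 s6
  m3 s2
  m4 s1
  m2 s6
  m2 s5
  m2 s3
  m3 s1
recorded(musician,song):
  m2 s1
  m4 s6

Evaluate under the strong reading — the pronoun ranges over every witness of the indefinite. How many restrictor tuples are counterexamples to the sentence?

6

"it" takes "a song" as antecedent — a donkey pronoun bound across the clause boundary.
Strong reading: for every (m,s) with wrote(m,s), recorded(m,s).
Restrictor pairs: (m2,s3) ✗  (m2,s5) ✗  (m2,s6) ✗  (m3,s1) ✗  (m3,s2) ✗  (m4,s1) ✗  (m4,s6) ✓
Counterexamples (restrictor pairs failing the scope): 6.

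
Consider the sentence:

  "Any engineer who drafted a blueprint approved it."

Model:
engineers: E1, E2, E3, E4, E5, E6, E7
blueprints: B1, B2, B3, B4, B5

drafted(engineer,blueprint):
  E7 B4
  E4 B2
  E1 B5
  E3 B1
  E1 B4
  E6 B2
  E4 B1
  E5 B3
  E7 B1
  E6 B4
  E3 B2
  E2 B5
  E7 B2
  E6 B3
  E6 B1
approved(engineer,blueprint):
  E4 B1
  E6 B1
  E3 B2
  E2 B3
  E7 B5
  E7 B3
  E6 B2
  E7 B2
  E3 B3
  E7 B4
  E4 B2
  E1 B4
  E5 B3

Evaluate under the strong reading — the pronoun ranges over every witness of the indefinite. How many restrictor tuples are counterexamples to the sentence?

"it" takes "a blueprint" as antecedent — a donkey pronoun bound across the clause boundary.
Strong reading: for every (e,b) with drafted(e,b), approved(e,b).
Restrictor pairs: (E1,B4) ✓  (E1,B5) ✗  (E2,B5) ✗  (E3,B1) ✗  (E3,B2) ✓  (E4,B1) ✓  (E4,B2) ✓  (E5,B3) ✓  (E6,B1) ✓  (E6,B2) ✓  (E6,B3) ✗  (E6,B4) ✗  (E7,B1) ✗  (E7,B2) ✓  (E7,B4) ✓
Counterexamples (restrictor pairs failing the scope): 6.

6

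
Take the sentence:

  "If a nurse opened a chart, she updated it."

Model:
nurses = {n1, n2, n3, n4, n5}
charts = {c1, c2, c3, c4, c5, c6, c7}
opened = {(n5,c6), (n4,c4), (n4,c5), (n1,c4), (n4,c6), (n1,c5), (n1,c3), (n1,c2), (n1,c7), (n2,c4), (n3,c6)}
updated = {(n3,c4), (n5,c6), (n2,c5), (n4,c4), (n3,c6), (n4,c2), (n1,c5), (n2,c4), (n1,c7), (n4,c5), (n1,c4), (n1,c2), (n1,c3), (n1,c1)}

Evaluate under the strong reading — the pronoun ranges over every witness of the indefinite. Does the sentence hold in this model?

"it" takes "a chart" as antecedent — a donkey pronoun bound across the clause boundary.
Strong reading: for every (n,c) with opened(n,c), updated(n,c).
Restrictor pairs: (n1,c2) ✓  (n1,c3) ✓  (n1,c4) ✓  (n1,c5) ✓  (n1,c7) ✓  (n2,c4) ✓  (n3,c6) ✓  (n4,c4) ✓  (n4,c5) ✓  (n4,c6) ✗  (n5,c6) ✓
Counterexample: (n4,c6) is in opened but fails the scope.

False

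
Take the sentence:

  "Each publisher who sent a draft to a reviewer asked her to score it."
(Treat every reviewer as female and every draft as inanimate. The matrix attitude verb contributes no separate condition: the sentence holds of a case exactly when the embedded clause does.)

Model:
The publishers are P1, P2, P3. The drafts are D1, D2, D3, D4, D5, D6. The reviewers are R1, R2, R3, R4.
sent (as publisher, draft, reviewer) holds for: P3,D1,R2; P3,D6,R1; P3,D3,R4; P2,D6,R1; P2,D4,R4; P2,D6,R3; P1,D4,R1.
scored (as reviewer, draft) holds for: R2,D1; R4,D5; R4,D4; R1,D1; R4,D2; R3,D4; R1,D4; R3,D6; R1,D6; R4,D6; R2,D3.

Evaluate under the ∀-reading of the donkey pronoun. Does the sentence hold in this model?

"her" takes "a reviewer" as antecedent and "it" takes "a draft"; both are donkey pronouns co-varying with the restrictor.
Strong reading: for every (p,d,r) with sent(p,d,r), scored(r,d).
Restrictor triples: (P1,D4,R1)→scored(R1,D4) ✓  (P2,D4,R4)→scored(R4,D4) ✓  (P2,D6,R1)→scored(R1,D6) ✓  (P2,D6,R3)→scored(R3,D6) ✓  (P3,D1,R2)→scored(R2,D1) ✓  (P3,D3,R4)→scored(R4,D3) ✗  (P3,D6,R1)→scored(R1,D6) ✓
Counterexample: (P3,D3,R4) — scored(R4,D3) does not hold.

False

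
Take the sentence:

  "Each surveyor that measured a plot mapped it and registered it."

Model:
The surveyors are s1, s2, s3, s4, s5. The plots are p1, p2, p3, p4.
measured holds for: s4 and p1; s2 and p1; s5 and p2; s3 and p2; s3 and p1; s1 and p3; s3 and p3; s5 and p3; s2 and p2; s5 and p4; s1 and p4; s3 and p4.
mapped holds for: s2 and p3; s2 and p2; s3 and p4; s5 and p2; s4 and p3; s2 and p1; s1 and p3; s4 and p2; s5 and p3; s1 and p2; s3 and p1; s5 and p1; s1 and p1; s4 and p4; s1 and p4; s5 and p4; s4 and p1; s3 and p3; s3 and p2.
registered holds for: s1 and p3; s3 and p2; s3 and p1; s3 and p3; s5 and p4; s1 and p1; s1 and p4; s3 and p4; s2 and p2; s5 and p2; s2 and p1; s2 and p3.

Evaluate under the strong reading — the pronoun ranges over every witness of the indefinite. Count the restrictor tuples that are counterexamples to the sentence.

"it" takes "a plot" as antecedent — a donkey pronoun bound across the clause boundary.
Strong reading: for every (s,p) with measured(s,p), mapped(s,p) ∧ registered(s,p).
Restrictor pairs: (s1,p3) ✓  (s1,p4) ✓  (s2,p1) ✓  (s2,p2) ✓  (s3,p1) ✓  (s3,p2) ✓  (s3,p3) ✓  (s3,p4) ✓  (s4,p1) ✗  (s5,p2) ✓  (s5,p3) ✗  (s5,p4) ✓
Counterexamples (restrictor pairs failing the scope): 2.

2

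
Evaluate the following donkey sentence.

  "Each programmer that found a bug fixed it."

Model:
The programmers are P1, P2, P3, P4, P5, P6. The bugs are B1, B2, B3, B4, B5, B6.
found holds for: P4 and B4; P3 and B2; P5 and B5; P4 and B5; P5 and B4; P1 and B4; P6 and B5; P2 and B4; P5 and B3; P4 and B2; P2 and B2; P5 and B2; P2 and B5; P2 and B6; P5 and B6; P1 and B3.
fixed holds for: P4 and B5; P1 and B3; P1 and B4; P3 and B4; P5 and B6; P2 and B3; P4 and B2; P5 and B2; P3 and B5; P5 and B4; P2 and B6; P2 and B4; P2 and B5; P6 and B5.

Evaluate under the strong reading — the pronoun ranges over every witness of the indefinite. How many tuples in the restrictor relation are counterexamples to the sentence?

"it" takes "a bug" as antecedent — a donkey pronoun bound across the clause boundary.
Strong reading: for every (p,b) with found(p,b), fixed(p,b).
Restrictor pairs: (P1,B3) ✓  (P1,B4) ✓  (P2,B2) ✗  (P2,B4) ✓  (P2,B5) ✓  (P2,B6) ✓  (P3,B2) ✗  (P4,B2) ✓  (P4,B4) ✗  (P4,B5) ✓  (P5,B2) ✓  (P5,B3) ✗  (P5,B4) ✓  (P5,B5) ✗  (P5,B6) ✓  (P6,B5) ✓
Counterexamples (restrictor pairs failing the scope): 5.

5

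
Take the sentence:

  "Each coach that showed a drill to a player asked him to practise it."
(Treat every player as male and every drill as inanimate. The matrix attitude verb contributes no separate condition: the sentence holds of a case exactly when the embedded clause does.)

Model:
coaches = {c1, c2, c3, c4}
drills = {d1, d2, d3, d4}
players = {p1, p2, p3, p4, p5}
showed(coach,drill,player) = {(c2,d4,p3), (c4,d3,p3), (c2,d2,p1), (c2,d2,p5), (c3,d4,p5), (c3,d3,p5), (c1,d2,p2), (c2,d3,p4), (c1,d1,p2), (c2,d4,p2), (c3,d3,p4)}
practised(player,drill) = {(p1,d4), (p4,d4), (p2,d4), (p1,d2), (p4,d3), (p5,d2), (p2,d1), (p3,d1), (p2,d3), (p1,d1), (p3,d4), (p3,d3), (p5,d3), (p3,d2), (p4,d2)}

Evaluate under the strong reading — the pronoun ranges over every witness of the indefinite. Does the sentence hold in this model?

False

"him" takes "a player" as antecedent and "it" takes "a drill"; both are donkey pronouns co-varying with the restrictor.
Strong reading: for every (c,d,p) with showed(c,d,p), practised(p,d).
Restrictor triples: (c1,d1,p2)→practised(p2,d1) ✓  (c1,d2,p2)→practised(p2,d2) ✗  (c2,d2,p1)→practised(p1,d2) ✓  (c2,d2,p5)→practised(p5,d2) ✓  (c2,d3,p4)→practised(p4,d3) ✓  (c2,d4,p2)→practised(p2,d4) ✓  (c2,d4,p3)→practised(p3,d4) ✓  (c3,d3,p4)→practised(p4,d3) ✓  (c3,d3,p5)→practised(p5,d3) ✓  (c3,d4,p5)→practised(p5,d4) ✗  (c4,d3,p3)→practised(p3,d3) ✓
Counterexample: (c1,d2,p2) — practised(p2,d2) does not hold.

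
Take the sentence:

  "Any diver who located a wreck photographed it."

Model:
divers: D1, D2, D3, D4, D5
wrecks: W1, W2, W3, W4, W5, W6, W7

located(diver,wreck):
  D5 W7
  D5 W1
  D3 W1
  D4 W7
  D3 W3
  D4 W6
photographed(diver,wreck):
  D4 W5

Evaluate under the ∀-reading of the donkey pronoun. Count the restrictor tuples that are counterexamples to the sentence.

"it" takes "a wreck" as antecedent — a donkey pronoun bound across the clause boundary.
Strong reading: for every (d,w) with located(d,w), photographed(d,w).
Restrictor pairs: (D3,W1) ✗  (D3,W3) ✗  (D4,W6) ✗  (D4,W7) ✗  (D5,W1) ✗  (D5,W7) ✗
Counterexamples (restrictor pairs failing the scope): 6.

6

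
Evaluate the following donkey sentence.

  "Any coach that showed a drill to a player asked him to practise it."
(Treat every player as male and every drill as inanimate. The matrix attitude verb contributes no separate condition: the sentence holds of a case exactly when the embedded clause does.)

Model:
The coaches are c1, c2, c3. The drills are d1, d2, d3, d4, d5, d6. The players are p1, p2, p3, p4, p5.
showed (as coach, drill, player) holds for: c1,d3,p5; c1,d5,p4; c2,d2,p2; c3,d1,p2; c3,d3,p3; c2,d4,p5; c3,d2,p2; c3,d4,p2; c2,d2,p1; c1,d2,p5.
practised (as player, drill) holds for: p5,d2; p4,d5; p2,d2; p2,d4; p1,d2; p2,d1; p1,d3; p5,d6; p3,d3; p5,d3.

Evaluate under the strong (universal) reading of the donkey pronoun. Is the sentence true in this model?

"him" takes "a player" as antecedent and "it" takes "a drill"; both are donkey pronouns co-varying with the restrictor.
Strong reading: for every (c,d,p) with showed(c,d,p), practised(p,d).
Restrictor triples: (c1,d2,p5)→practised(p5,d2) ✓  (c1,d3,p5)→practised(p5,d3) ✓  (c1,d5,p4)→practised(p4,d5) ✓  (c2,d2,p1)→practised(p1,d2) ✓  (c2,d2,p2)→practised(p2,d2) ✓  (c2,d4,p5)→practised(p5,d4) ✗  (c3,d1,p2)→practised(p2,d1) ✓  (c3,d2,p2)→practised(p2,d2) ✓  (c3,d3,p3)→practised(p3,d3) ✓  (c3,d4,p2)→practised(p2,d4) ✓
Counterexample: (c2,d4,p5) — practised(p5,d4) does not hold.

False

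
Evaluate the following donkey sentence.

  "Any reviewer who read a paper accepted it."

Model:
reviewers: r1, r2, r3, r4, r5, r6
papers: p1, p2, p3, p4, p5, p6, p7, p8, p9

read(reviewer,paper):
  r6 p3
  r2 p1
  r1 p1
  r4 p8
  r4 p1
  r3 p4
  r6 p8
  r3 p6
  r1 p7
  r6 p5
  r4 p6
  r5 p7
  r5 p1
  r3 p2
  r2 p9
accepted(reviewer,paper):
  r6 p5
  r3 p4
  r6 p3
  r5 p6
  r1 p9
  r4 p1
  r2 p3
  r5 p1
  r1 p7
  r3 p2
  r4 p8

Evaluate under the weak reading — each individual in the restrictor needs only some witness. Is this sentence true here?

False

"it" takes "a paper" as antecedent — a donkey pronoun bound across the clause boundary.
Weak reading: every reviewer r with some read-paper has at least one read-paper p such that accepted(r,p).
Per reviewer: r1:✓  r2:✗  r3:✓  r4:✓  r5:✓  r6:✓
r2 has no witness among its read-papers.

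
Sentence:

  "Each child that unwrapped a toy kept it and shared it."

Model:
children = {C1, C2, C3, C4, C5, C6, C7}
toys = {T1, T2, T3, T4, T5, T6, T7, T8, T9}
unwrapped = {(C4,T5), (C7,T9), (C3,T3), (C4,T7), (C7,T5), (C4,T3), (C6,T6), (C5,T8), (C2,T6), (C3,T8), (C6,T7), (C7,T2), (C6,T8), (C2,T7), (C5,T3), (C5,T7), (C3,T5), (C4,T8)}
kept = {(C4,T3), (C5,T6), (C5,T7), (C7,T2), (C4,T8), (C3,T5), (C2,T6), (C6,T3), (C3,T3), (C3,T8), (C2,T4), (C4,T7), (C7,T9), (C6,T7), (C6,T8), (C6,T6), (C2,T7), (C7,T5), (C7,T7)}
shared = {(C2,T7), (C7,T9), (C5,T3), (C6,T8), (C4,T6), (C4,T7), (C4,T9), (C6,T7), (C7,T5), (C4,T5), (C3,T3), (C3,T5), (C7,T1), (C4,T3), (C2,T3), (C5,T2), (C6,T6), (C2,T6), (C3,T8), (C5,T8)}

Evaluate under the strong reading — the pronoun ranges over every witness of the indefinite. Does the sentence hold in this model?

False

"it" takes "a toy" as antecedent — a donkey pronoun bound across the clause boundary.
Strong reading: for every (c,t) with unwrapped(c,t), kept(c,t) ∧ shared(c,t).
Restrictor pairs: (C2,T6) ✓  (C2,T7) ✓  (C3,T3) ✓  (C3,T5) ✓  (C3,T8) ✓  (C4,T3) ✓  (C4,T5) ✗  (C4,T7) ✓  (C4,T8) ✗  (C5,T3) ✗  (C5,T7) ✗  (C5,T8) ✗  (C6,T6) ✓  (C6,T7) ✓  (C6,T8) ✓  (C7,T2) ✗  (C7,T5) ✓  (C7,T9) ✓
Counterexample: (C4,T5) is in unwrapped but fails the scope.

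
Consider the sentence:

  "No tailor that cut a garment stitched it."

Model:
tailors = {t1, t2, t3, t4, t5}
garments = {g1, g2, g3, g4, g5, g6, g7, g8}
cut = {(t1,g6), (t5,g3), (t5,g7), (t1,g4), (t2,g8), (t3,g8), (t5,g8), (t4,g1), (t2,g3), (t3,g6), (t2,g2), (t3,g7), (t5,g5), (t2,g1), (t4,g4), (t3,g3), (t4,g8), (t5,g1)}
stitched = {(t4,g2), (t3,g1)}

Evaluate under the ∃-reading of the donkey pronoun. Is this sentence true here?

"it" takes "a garment" as antecedent — a donkey pronoun bound across the clause boundary.
Truth condition: for no (t,g) with cut(t,g) does stitched(t,g) hold.
Restrictor pairs — does the scope hold? (t1,g4):fails  (t1,g6):fails  (t2,g1):fails  (t2,g2):fails  (t2,g3):fails  (t2,g8):fails  (t3,g3):fails  (t3,g6):fails  (t3,g7):fails  (t3,g8):fails  (t4,g1):fails  (t4,g4):fails  (t4,g8):fails  (t5,g1):fails  (t5,g3):fails  (t5,g5):fails  (t5,g7):fails  (t5,g8):fails
Scope holds for no restrictor pair, so the sentence is true.

True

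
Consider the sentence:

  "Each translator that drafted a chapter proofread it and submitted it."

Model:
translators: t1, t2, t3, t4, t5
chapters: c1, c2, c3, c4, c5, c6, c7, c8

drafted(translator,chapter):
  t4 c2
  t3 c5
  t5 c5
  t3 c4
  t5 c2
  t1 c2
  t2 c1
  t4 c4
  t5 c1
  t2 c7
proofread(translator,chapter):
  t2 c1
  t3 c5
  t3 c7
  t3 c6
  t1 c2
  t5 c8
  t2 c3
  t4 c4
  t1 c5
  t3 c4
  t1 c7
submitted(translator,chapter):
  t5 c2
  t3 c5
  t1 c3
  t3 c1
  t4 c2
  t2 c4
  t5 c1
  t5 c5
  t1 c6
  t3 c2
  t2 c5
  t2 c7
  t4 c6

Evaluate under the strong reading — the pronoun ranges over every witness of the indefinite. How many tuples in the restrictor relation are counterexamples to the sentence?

"it" takes "a chapter" as antecedent — a donkey pronoun bound across the clause boundary.
Strong reading: for every (t,c) with drafted(t,c), proofread(t,c) ∧ submitted(t,c).
Restrictor pairs: (t1,c2) ✗  (t2,c1) ✗  (t2,c7) ✗  (t3,c4) ✗  (t3,c5) ✓  (t4,c2) ✗  (t4,c4) ✗  (t5,c1) ✗  (t5,c2) ✗  (t5,c5) ✗
Counterexamples (restrictor pairs failing the scope): 9.

9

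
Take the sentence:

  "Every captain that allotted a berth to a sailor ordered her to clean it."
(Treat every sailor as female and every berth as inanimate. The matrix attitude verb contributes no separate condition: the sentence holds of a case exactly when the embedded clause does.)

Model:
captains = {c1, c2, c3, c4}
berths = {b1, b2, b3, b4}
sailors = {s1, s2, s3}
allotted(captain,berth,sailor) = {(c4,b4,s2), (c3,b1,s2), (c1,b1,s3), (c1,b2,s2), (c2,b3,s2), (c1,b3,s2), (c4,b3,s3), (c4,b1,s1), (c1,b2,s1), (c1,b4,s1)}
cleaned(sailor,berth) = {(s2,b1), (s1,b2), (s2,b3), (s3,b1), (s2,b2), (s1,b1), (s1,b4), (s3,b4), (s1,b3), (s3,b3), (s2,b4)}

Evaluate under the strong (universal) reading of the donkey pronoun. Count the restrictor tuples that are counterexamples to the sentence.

0

"her" takes "a sailor" as antecedent and "it" takes "a berth"; both are donkey pronouns co-varying with the restrictor.
Strong reading: for every (c,b,s) with allotted(c,b,s), cleaned(s,b).
Restrictor triples: (c1,b1,s3)→cleaned(s3,b1) ✓  (c1,b2,s1)→cleaned(s1,b2) ✓  (c1,b2,s2)→cleaned(s2,b2) ✓  (c1,b3,s2)→cleaned(s2,b3) ✓  (c1,b4,s1)→cleaned(s1,b4) ✓  (c2,b3,s2)→cleaned(s2,b3) ✓  (c3,b1,s2)→cleaned(s2,b1) ✓  (c4,b1,s1)→cleaned(s1,b1) ✓  (c4,b3,s3)→cleaned(s3,b3) ✓  (c4,b4,s2)→cleaned(s2,b4) ✓
Counterexamples (restrictor triples failing the scope): 0.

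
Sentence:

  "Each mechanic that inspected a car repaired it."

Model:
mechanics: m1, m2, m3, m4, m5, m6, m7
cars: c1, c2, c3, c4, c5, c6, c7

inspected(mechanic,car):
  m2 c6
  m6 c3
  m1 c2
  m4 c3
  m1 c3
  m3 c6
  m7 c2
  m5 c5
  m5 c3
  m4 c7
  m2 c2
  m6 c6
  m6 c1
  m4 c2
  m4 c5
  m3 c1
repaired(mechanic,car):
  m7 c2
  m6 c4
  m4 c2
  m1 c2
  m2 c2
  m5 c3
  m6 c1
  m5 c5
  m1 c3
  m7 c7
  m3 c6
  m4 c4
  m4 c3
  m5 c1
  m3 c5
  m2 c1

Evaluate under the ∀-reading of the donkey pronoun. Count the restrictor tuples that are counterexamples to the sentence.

"it" takes "a car" as antecedent — a donkey pronoun bound across the clause boundary.
Strong reading: for every (m,c) with inspected(m,c), repaired(m,c).
Restrictor pairs: (m1,c2) ✓  (m1,c3) ✓  (m2,c2) ✓  (m2,c6) ✗  (m3,c1) ✗  (m3,c6) ✓  (m4,c2) ✓  (m4,c3) ✓  (m4,c5) ✗  (m4,c7) ✗  (m5,c3) ✓  (m5,c5) ✓  (m6,c1) ✓  (m6,c3) ✗  (m6,c6) ✗  (m7,c2) ✓
Counterexamples (restrictor pairs failing the scope): 6.

6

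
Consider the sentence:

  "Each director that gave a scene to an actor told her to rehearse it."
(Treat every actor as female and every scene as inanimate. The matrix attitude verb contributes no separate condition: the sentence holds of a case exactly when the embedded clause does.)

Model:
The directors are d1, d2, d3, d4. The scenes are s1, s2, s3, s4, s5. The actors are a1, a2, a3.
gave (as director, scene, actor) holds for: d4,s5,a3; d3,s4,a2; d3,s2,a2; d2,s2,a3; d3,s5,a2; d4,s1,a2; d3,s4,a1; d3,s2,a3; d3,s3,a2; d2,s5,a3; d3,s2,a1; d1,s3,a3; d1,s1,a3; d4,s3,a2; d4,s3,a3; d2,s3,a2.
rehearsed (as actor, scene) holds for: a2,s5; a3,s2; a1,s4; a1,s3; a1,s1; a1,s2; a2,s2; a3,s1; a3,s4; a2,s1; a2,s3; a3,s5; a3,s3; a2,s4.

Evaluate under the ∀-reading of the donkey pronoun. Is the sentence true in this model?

True

"her" takes "an actor" as antecedent and "it" takes "a scene"; both are donkey pronouns co-varying with the restrictor.
Strong reading: for every (d,s,a) with gave(d,s,a), rehearsed(a,s).
Restrictor triples: (d1,s1,a3)→rehearsed(a3,s1) ✓  (d1,s3,a3)→rehearsed(a3,s3) ✓  (d2,s2,a3)→rehearsed(a3,s2) ✓  (d2,s3,a2)→rehearsed(a2,s3) ✓  (d2,s5,a3)→rehearsed(a3,s5) ✓  (d3,s2,a1)→rehearsed(a1,s2) ✓  (d3,s2,a2)→rehearsed(a2,s2) ✓  (d3,s2,a3)→rehearsed(a3,s2) ✓  (d3,s3,a2)→rehearsed(a2,s3) ✓  (d3,s4,a1)→rehearsed(a1,s4) ✓  (d3,s4,a2)→rehearsed(a2,s4) ✓  (d3,s5,a2)→rehearsed(a2,s5) ✓  (d4,s1,a2)→rehearsed(a2,s1) ✓  (d4,s3,a2)→rehearsed(a2,s3) ✓  (d4,s3,a3)→rehearsed(a3,s3) ✓  (d4,s5,a3)→rehearsed(a3,s5) ✓
Every restrictor triple satisfies the scope.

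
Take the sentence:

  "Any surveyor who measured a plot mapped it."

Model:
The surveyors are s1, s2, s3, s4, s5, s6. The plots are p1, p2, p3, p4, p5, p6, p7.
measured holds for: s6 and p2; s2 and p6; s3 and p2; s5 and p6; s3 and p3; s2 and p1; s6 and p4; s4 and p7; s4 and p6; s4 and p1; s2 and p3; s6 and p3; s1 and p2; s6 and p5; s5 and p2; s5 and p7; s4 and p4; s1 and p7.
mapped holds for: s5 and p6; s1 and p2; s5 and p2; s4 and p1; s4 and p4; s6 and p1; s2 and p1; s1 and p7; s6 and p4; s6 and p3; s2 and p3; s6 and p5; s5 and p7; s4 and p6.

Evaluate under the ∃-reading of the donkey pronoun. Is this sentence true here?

"it" takes "a plot" as antecedent — a donkey pronoun bound across the clause boundary.
Weak reading: every surveyor s with some measured-plot has at least one measured-plot p such that mapped(s,p).
Per surveyor: s1:✓  s2:✓  s3:✗  s4:✓  s5:✓  s6:✓
s3 has no witness among its measured-plots.

False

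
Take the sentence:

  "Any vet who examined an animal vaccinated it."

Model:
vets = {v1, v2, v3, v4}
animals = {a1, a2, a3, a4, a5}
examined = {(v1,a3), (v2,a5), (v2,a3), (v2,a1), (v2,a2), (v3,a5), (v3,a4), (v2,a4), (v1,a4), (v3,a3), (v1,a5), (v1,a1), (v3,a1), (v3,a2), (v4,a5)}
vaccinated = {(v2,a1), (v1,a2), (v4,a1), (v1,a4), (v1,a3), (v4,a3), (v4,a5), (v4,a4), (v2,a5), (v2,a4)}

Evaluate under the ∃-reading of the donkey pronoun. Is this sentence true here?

"it" takes "an animal" as antecedent — a donkey pronoun bound across the clause boundary.
Weak reading: every vet v with some examined-animal has at least one examined-animal a such that vaccinated(v,a).
Per vet: v1:✓  v2:✓  v3:✗  v4:✓
v3 has no witness among its examined-animals.

False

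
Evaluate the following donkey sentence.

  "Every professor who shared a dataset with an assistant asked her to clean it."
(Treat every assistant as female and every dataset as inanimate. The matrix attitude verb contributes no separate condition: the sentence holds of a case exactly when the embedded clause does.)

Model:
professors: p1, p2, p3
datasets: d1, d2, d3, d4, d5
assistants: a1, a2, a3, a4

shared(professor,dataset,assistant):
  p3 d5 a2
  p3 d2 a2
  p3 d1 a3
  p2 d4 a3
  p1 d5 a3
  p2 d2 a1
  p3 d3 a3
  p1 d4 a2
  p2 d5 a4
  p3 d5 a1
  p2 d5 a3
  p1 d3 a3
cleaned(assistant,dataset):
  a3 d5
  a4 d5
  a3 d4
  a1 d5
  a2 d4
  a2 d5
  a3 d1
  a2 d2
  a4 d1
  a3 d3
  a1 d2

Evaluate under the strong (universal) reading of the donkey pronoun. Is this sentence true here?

True

"her" takes "an assistant" as antecedent and "it" takes "a dataset"; both are donkey pronouns co-varying with the restrictor.
Strong reading: for every (p,d,a) with shared(p,d,a), cleaned(a,d).
Restrictor triples: (p1,d3,a3)→cleaned(a3,d3) ✓  (p1,d4,a2)→cleaned(a2,d4) ✓  (p1,d5,a3)→cleaned(a3,d5) ✓  (p2,d2,a1)→cleaned(a1,d2) ✓  (p2,d4,a3)→cleaned(a3,d4) ✓  (p2,d5,a3)→cleaned(a3,d5) ✓  (p2,d5,a4)→cleaned(a4,d5) ✓  (p3,d1,a3)→cleaned(a3,d1) ✓  (p3,d2,a2)→cleaned(a2,d2) ✓  (p3,d3,a3)→cleaned(a3,d3) ✓  (p3,d5,a1)→cleaned(a1,d5) ✓  (p3,d5,a2)→cleaned(a2,d5) ✓
Every restrictor triple satisfies the scope.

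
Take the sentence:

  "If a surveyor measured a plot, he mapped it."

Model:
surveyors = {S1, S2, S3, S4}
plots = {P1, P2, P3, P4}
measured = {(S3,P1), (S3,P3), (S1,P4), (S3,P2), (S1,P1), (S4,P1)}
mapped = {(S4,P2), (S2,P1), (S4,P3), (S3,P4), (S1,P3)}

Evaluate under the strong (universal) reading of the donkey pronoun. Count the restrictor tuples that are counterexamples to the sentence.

6

"it" takes "a plot" as antecedent — a donkey pronoun bound across the clause boundary.
Strong reading: for every (s,p) with measured(s,p), mapped(s,p).
Restrictor pairs: (S1,P1) ✗  (S1,P4) ✗  (S3,P1) ✗  (S3,P2) ✗  (S3,P3) ✗  (S4,P1) ✗
Counterexamples (restrictor pairs failing the scope): 6.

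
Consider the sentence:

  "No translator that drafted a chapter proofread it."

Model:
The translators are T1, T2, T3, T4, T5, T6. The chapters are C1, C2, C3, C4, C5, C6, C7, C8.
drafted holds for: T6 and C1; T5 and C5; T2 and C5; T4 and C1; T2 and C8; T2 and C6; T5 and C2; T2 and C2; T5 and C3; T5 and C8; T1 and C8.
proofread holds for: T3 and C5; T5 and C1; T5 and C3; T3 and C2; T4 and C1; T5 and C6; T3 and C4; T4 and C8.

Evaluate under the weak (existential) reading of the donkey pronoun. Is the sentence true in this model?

False

"it" takes "a chapter" as antecedent — a donkey pronoun bound across the clause boundary.
Truth condition: for no (t,c) with drafted(t,c) does proofread(t,c) hold.
Restrictor pairs — does the scope hold? (T1,C8):fails  (T2,C2):fails  (T2,C5):fails  (T2,C6):fails  (T2,C8):fails  (T4,C1):holds  (T5,C2):fails  (T5,C3):holds  (T5,C5):fails  (T5,C8):fails  (T6,C1):fails
Scope holds for 2 pair(s), so the sentence is false.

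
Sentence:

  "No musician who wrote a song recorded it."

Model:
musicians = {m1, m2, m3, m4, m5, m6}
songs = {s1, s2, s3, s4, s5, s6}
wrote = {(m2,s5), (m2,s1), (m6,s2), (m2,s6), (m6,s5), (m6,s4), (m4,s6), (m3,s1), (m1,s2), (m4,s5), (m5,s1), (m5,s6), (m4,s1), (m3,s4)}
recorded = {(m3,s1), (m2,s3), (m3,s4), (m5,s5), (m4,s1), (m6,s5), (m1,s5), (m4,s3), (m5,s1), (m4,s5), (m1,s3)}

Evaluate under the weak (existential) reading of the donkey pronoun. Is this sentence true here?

"it" takes "a song" as antecedent — a donkey pronoun bound across the clause boundary.
Truth condition: for no (m,s) with wrote(m,s) does recorded(m,s) hold.
Restrictor pairs — does the scope hold? (m1,s2):fails  (m2,s1):fails  (m2,s5):fails  (m2,s6):fails  (m3,s1):holds  (m3,s4):holds  (m4,s1):holds  (m4,s5):holds  (m4,s6):fails  (m5,s1):holds  (m5,s6):fails  (m6,s2):fails  (m6,s4):fails  (m6,s5):holds
Scope holds for 6 pair(s), so the sentence is false.

False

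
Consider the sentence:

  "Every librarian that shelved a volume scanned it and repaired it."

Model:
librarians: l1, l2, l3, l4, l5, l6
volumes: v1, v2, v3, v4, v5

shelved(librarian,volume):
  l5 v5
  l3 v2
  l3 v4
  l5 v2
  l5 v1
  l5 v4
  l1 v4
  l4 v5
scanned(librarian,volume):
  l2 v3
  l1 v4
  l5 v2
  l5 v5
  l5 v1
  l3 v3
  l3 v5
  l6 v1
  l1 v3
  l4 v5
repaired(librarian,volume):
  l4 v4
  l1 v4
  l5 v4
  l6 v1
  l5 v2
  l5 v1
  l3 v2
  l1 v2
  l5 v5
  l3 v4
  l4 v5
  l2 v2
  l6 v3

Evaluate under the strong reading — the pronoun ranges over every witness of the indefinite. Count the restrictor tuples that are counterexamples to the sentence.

3

"it" takes "a volume" as antecedent — a donkey pronoun bound across the clause boundary.
Strong reading: for every (l,v) with shelved(l,v), scanned(l,v) ∧ repaired(l,v).
Restrictor pairs: (l1,v4) ✓  (l3,v2) ✗  (l3,v4) ✗  (l4,v5) ✓  (l5,v1) ✓  (l5,v2) ✓  (l5,v4) ✗  (l5,v5) ✓
Counterexamples (restrictor pairs failing the scope): 3.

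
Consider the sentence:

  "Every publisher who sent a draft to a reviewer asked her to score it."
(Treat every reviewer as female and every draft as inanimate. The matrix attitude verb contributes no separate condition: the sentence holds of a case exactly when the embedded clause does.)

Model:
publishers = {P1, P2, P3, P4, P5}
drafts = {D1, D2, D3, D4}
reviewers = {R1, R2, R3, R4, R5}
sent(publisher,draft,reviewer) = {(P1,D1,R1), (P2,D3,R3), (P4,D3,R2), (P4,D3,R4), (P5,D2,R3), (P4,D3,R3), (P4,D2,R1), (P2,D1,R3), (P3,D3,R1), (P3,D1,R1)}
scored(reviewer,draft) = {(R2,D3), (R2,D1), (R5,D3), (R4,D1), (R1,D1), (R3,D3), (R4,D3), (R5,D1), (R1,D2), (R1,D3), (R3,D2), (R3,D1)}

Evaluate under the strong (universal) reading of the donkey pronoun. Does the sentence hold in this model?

"her" takes "a reviewer" as antecedent and "it" takes "a draft"; both are donkey pronouns co-varying with the restrictor.
Strong reading: for every (p,d,r) with sent(p,d,r), scored(r,d).
Restrictor triples: (P1,D1,R1)→scored(R1,D1) ✓  (P2,D1,R3)→scored(R3,D1) ✓  (P2,D3,R3)→scored(R3,D3) ✓  (P3,D1,R1)→scored(R1,D1) ✓  (P3,D3,R1)→scored(R1,D3) ✓  (P4,D2,R1)→scored(R1,D2) ✓  (P4,D3,R2)→scored(R2,D3) ✓  (P4,D3,R3)→scored(R3,D3) ✓  (P4,D3,R4)→scored(R4,D3) ✓  (P5,D2,R3)→scored(R3,D2) ✓
Every restrictor triple satisfies the scope.

True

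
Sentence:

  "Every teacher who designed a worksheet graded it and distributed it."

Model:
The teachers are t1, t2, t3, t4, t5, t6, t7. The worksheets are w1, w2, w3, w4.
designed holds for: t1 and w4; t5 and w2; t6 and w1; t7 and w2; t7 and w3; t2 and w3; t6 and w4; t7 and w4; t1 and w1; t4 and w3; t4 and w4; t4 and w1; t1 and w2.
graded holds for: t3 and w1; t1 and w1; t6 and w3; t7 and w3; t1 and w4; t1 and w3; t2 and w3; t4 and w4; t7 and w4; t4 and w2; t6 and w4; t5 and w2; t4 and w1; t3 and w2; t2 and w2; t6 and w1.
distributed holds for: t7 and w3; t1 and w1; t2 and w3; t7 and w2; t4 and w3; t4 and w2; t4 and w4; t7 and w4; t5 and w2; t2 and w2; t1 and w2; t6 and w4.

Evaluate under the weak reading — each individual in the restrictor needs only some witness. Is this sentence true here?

"it" takes "a worksheet" as antecedent — a donkey pronoun bound across the clause boundary.
Weak reading: every teacher t with some designed-worksheet has at least one designed-worksheet w such that graded(t,w) ∧ distributed(t,w).
Per teacher: t1:✓  t2:✓  t4:✓  t5:✓  t6:✓  t7:✓
Every teacher in the restrictor has a witness.

True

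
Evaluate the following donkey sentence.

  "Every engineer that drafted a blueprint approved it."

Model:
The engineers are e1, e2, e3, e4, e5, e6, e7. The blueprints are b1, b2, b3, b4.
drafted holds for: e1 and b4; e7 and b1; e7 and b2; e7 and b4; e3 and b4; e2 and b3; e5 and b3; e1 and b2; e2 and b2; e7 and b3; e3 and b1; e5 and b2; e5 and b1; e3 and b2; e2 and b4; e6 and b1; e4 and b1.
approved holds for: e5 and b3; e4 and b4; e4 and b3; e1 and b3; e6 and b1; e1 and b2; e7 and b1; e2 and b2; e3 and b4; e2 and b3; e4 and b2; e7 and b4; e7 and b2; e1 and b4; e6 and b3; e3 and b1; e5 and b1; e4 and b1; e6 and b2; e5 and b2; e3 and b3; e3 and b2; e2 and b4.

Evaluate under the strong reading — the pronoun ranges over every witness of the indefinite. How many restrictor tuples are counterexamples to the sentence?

1

"it" takes "a blueprint" as antecedent — a donkey pronoun bound across the clause boundary.
Strong reading: for every (e,b) with drafted(e,b), approved(e,b).
Restrictor pairs: (e1,b2) ✓  (e1,b4) ✓  (e2,b2) ✓  (e2,b3) ✓  (e2,b4) ✓  (e3,b1) ✓  (e3,b2) ✓  (e3,b4) ✓  (e4,b1) ✓  (e5,b1) ✓  (e5,b2) ✓  (e5,b3) ✓  (e6,b1) ✓  (e7,b1) ✓  (e7,b2) ✓  (e7,b3) ✗  (e7,b4) ✓
Counterexamples (restrictor pairs failing the scope): 1.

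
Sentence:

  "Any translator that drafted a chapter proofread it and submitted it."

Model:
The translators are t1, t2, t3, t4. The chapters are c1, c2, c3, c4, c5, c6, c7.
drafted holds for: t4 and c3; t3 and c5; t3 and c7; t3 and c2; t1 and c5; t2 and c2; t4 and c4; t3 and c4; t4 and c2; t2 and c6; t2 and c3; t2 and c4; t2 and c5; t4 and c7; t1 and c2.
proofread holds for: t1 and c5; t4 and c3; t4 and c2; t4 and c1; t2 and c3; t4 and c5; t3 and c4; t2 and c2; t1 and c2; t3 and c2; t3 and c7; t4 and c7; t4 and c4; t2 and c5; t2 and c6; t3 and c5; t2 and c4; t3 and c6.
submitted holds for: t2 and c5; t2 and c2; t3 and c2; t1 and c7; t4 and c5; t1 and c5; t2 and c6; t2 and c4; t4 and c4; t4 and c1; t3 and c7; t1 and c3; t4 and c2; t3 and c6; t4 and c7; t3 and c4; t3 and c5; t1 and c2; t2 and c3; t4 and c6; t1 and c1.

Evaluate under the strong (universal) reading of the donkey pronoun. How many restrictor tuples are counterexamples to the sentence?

"it" takes "a chapter" as antecedent — a donkey pronoun bound across the clause boundary.
Strong reading: for every (t,c) with drafted(t,c), proofread(t,c) ∧ submitted(t,c).
Restrictor pairs: (t1,c2) ✓  (t1,c5) ✓  (t2,c2) ✓  (t2,c3) ✓  (t2,c4) ✓  (t2,c5) ✓  (t2,c6) ✓  (t3,c2) ✓  (t3,c4) ✓  (t3,c5) ✓  (t3,c7) ✓  (t4,c2) ✓  (t4,c3) ✗  (t4,c4) ✓  (t4,c7) ✓
Counterexamples (restrictor pairs failing the scope): 1.

1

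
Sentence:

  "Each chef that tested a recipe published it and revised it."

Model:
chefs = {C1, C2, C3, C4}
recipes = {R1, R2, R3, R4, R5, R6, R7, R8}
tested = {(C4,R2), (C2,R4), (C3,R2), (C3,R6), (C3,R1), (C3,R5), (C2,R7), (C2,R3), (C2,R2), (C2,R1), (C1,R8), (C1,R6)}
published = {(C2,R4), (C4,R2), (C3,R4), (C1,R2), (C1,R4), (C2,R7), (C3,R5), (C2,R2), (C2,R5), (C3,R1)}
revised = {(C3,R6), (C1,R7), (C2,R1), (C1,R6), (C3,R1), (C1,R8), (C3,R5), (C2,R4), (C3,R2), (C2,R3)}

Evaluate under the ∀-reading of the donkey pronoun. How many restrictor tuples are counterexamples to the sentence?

"it" takes "a recipe" as antecedent — a donkey pronoun bound across the clause boundary.
Strong reading: for every (c,r) with tested(c,r), published(c,r) ∧ revised(c,r).
Restrictor pairs: (C1,R6) ✗  (C1,R8) ✗  (C2,R1) ✗  (C2,R2) ✗  (C2,R3) ✗  (C2,R4) ✓  (C2,R7) ✗  (C3,R1) ✓  (C3,R2) ✗  (C3,R5) ✓  (C3,R6) ✗  (C4,R2) ✗
Counterexamples (restrictor pairs failing the scope): 9.

9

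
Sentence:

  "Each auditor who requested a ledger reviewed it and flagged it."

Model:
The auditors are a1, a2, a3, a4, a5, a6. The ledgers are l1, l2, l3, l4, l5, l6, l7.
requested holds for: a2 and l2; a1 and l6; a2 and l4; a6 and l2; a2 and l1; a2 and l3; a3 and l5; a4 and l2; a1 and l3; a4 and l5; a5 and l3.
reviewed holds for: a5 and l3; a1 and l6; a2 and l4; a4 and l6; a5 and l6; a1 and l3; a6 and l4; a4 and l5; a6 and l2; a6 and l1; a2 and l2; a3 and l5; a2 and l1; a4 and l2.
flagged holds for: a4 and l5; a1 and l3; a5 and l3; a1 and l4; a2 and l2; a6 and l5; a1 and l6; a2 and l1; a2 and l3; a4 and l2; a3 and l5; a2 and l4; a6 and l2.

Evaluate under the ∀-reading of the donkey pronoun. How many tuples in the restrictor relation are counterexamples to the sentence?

"it" takes "a ledger" as antecedent — a donkey pronoun bound across the clause boundary.
Strong reading: for every (a,l) with requested(a,l), reviewed(a,l) ∧ flagged(a,l).
Restrictor pairs: (a1,l3) ✓  (a1,l6) ✓  (a2,l1) ✓  (a2,l2) ✓  (a2,l3) ✗  (a2,l4) ✓  (a3,l5) ✓  (a4,l2) ✓  (a4,l5) ✓  (a5,l3) ✓  (a6,l2) ✓
Counterexamples (restrictor pairs failing the scope): 1.

1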